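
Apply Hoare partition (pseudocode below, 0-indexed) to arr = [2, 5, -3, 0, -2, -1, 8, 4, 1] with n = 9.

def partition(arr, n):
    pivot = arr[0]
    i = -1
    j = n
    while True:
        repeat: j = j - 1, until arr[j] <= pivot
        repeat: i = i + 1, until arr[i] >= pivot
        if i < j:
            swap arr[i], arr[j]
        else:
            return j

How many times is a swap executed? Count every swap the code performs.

pivot=2
j stops at 8 (1), i stops at 0 (2); swap ⇒ [1, 5, -3, 0, -2, -1, 8, 4, 2]
j stops at 5 (-1), i stops at 1 (5); swap ⇒ [1, -1, -3, 0, -2, 5, 8, 4, 2]
j stops at 4, i stops at 5; i≥j ⇒ return 4. arr=[1, -1, -3, 0, -2, 5, 8, 4, 2]

2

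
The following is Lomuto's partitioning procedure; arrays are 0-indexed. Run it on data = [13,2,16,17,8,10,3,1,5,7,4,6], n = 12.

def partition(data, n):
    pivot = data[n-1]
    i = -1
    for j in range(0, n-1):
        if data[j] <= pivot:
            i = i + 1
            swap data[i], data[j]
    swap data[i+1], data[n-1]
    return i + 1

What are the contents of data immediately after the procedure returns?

[2,3,1,5,4,6,13,16,17,7,8,10]

pivot=6, i=-1
j=0: 13>6, skip
j=1: 2≤6, i=0, swap(0,1) ⇒ [2,13,16,17,8,10,3,1,5,7,4,6]
j=2: 16>6, skip
j=3: 17>6, skip
j=4: 8>6, skip
j=5: 10>6, skip
j=6: 3≤6, i=1, swap(1,6) ⇒ [2,3,16,17,8,10,13,1,5,7,4,6]
j=7: 1≤6, i=2, swap(2,7) ⇒ [2,3,1,17,8,10,13,16,5,7,4,6]
j=8: 5≤6, i=3, swap(3,8) ⇒ [2,3,1,5,8,10,13,16,17,7,4,6]
j=9: 7>6, skip
j=10: 4≤6, i=4, swap(4,10) ⇒ [2,3,1,5,4,10,13,16,17,7,8,6]
swap(5,11) ⇒ [2,3,1,5,4,6,13,16,17,7,8,10]; return 5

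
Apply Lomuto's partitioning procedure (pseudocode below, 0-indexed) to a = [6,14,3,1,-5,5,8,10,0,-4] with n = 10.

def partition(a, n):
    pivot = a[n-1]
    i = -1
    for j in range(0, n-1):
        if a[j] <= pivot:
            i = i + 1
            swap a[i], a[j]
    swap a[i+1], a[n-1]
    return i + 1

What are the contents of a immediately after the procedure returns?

[-5,-4,3,1,6,5,8,10,0,14]

pivot = a[9] = -4; i = -1
j=0: a[0]=6 > -4 → no swap
j=1: a[1]=14 > -4 → no swap
j=2: a[2]=3 > -4 → no swap
j=3: a[3]=1 > -4 → no swap
j=4: a[4]=-5 ≤ -4 → i=0, swap a[0],a[4] → [-5,14,3,1,6,5,8,10,0,-4]
j=5: a[5]=5 > -4 → no swap
j=6: a[6]=8 > -4 → no swap
j=7: a[7]=10 > -4 → no swap
j=8: a[8]=0 > -4 → no swap
final swap a[1],a[9] → [-5,-4,3,1,6,5,8,10,0,14]; return 1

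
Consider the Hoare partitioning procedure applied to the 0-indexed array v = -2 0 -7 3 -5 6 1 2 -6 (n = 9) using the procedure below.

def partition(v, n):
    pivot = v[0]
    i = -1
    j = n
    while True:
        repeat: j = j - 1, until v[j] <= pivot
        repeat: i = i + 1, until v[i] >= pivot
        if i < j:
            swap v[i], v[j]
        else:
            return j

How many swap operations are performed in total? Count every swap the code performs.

2

pivot=-2
j stops at 8 (-6), i stops at 0 (-2); swap ⇒ -6 0 -7 3 -5 6 1 2 -2
j stops at 4 (-5), i stops at 1 (0); swap ⇒ -6 -5 -7 3 0 6 1 2 -2
j stops at 2, i stops at 3; i≥j ⇒ return 2. v=-6 -5 -7 3 0 6 1 2 -2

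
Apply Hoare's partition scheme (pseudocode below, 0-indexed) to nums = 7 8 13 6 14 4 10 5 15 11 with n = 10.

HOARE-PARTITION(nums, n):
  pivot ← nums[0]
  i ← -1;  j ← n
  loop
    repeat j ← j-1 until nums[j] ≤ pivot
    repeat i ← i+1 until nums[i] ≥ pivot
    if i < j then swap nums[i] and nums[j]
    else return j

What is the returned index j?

pivot = nums[0] = 7; i = -1, j = 10
j→7 (nums[7]=5≤7), i→0 (nums[0]=7≥7); i<j, swap → 5 8 13 6 14 4 10 7 15 11
j→5 (nums[5]=4≤7), i→1 (nums[1]=8≥7); i<j, swap → 5 4 13 6 14 8 10 7 15 11
j→3 (nums[3]=6≤7), i→2 (nums[2]=13≥7); i<j, swap → 5 4 6 13 14 8 10 7 15 11
j→2, i→3; i≥j, return j=2. nums = 5 4 6 13 14 8 10 7 15 11

2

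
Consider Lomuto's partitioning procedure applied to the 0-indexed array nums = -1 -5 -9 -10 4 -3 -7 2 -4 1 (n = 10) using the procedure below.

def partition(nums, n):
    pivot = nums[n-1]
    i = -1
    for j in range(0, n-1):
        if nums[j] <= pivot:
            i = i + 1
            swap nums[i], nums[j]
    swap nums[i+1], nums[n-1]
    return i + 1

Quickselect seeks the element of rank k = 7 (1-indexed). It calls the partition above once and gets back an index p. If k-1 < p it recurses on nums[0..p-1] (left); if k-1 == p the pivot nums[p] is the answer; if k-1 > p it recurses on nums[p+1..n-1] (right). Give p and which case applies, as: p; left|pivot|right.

7; left

pivot = nums[9] = 1; i = -1
j=0: nums[0]=-1 ≤ 1 → i=0, swap nums[0],nums[0] (no change) → -1 -5 -9 -10 4 -3 -7 2 -4 1
j=1: nums[1]=-5 ≤ 1 → i=1, swap nums[1],nums[1] (no change) → -1 -5 -9 -10 4 -3 -7 2 -4 1
j=2: nums[2]=-9 ≤ 1 → i=2, swap nums[2],nums[2] (no change) → -1 -5 -9 -10 4 -3 -7 2 -4 1
j=3: nums[3]=-10 ≤ 1 → i=3, swap nums[3],nums[3] (no change) → -1 -5 -9 -10 4 -3 -7 2 -4 1
j=4: nums[4]=4 > 1 → no swap
j=5: nums[5]=-3 ≤ 1 → i=4, swap nums[4],nums[5] → -1 -5 -9 -10 -3 4 -7 2 -4 1
j=6: nums[6]=-7 ≤ 1 → i=5, swap nums[5],nums[6] → -1 -5 -9 -10 -3 -7 4 2 -4 1
j=7: nums[7]=2 > 1 → no swap
j=8: nums[8]=-4 ≤ 1 → i=6, swap nums[6],nums[8] → -1 -5 -9 -10 -3 -7 -4 2 4 1
final swap nums[7],nums[9] → -1 -5 -9 -10 -3 -7 -4 1 4 2; return 7
p = 7; k-1 = 6 < 7 ⇒ left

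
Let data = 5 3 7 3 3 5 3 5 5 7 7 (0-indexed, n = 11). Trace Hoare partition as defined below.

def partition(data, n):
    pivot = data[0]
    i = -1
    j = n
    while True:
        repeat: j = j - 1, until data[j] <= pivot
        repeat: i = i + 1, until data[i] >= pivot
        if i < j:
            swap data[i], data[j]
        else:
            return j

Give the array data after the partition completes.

5 3 5 3 3 3 5 7 5 7 7

pivot = data[0] = 5; i = -1, j = 11
j→8 (data[8]=5≤5), i→0 (data[0]=5≥5); i<j, swap → 5 3 7 3 3 5 3 5 5 7 7
j→7 (data[7]=5≤5), i→2 (data[2]=7≥5); i<j, swap → 5 3 5 3 3 5 3 7 5 7 7
j→6 (data[6]=3≤5), i→5 (data[5]=5≥5); i<j, swap → 5 3 5 3 3 3 5 7 5 7 7
j→5, i→6; i≥j, return j=5. data = 5 3 5 3 3 3 5 7 5 7 7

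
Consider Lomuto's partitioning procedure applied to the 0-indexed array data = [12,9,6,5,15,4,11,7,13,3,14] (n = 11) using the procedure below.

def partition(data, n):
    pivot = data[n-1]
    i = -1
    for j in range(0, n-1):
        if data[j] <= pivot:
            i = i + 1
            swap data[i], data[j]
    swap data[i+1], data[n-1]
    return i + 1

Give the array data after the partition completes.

[12,9,6,5,4,11,7,13,3,14,15]

pivot = data[10] = 14; i = -1
j=0: data[0]=12 ≤ 14 → i=0, swap data[0],data[0] (no change) → [12,9,6,5,15,4,11,7,13,3,14]
j=1: data[1]=9 ≤ 14 → i=1, swap data[1],data[1] (no change) → [12,9,6,5,15,4,11,7,13,3,14]
j=2: data[2]=6 ≤ 14 → i=2, swap data[2],data[2] (no change) → [12,9,6,5,15,4,11,7,13,3,14]
j=3: data[3]=5 ≤ 14 → i=3, swap data[3],data[3] (no change) → [12,9,6,5,15,4,11,7,13,3,14]
j=4: data[4]=15 > 14 → no swap
j=5: data[5]=4 ≤ 14 → i=4, swap data[4],data[5] → [12,9,6,5,4,15,11,7,13,3,14]
j=6: data[6]=11 ≤ 14 → i=5, swap data[5],data[6] → [12,9,6,5,4,11,15,7,13,3,14]
j=7: data[7]=7 ≤ 14 → i=6, swap data[6],data[7] → [12,9,6,5,4,11,7,15,13,3,14]
j=8: data[8]=13 ≤ 14 → i=7, swap data[7],data[8] → [12,9,6,5,4,11,7,13,15,3,14]
j=9: data[9]=3 ≤ 14 → i=8, swap data[8],data[9] → [12,9,6,5,4,11,7,13,3,15,14]
final swap data[9],data[10] → [12,9,6,5,4,11,7,13,3,14,15]; return 9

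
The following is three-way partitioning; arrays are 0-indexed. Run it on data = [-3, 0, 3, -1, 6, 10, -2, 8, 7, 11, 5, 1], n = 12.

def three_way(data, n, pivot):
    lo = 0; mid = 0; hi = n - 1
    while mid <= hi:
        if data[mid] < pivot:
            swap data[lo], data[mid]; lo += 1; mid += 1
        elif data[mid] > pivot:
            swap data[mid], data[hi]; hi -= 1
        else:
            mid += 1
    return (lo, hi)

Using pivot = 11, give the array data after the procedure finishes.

lo=0 mid=0 hi=11
-3<11: swap(0,0), lo=1 mid=1 ⇒ [-3, 0, 3, -1, 6, 10, -2, 8, 7, 11, 5, 1]
0<11: swap(1,1), lo=2 mid=2 ⇒ [-3, 0, 3, -1, 6, 10, -2, 8, 7, 11, 5, 1]
3<11: swap(2,2), lo=3 mid=3 ⇒ [-3, 0, 3, -1, 6, 10, -2, 8, 7, 11, 5, 1]
-1<11: swap(3,3), lo=4 mid=4 ⇒ [-3, 0, 3, -1, 6, 10, -2, 8, 7, 11, 5, 1]
6<11: swap(4,4), lo=5 mid=5 ⇒ [-3, 0, 3, -1, 6, 10, -2, 8, 7, 11, 5, 1]
10<11: swap(5,5), lo=6 mid=6 ⇒ [-3, 0, 3, -1, 6, 10, -2, 8, 7, 11, 5, 1]
-2<11: swap(6,6), lo=7 mid=7 ⇒ [-3, 0, 3, -1, 6, 10, -2, 8, 7, 11, 5, 1]
8<11: swap(7,7), lo=8 mid=8 ⇒ [-3, 0, 3, -1, 6, 10, -2, 8, 7, 11, 5, 1]
7<11: swap(8,8), lo=9 mid=9 ⇒ [-3, 0, 3, -1, 6, 10, -2, 8, 7, 11, 5, 1]
11=11: mid=10
5<11: swap(9,10), lo=10 mid=11 ⇒ [-3, 0, 3, -1, 6, 10, -2, 8, 7, 5, 11, 1]
1<11: swap(10,11), lo=11 mid=12 ⇒ [-3, 0, 3, -1, 6, 10, -2, 8, 7, 5, 1, 11]
done. lo=11 hi=11; data=[-3, 0, 3, -1, 6, 10, -2, 8, 7, 5, 1, 11]

[-3, 0, 3, -1, 6, 10, -2, 8, 7, 5, 1, 11]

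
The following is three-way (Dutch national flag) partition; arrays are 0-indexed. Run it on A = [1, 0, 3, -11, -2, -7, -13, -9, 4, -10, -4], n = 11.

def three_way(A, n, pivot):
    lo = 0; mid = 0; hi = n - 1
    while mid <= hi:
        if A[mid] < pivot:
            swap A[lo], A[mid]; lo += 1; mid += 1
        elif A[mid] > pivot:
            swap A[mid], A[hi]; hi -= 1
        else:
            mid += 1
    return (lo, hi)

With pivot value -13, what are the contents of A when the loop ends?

[-13, 3, -11, -2, -7, 0, -9, 4, -10, -4, 1]

pivot = -13; lo=0, mid=0, hi=10
A[mid]=1>-13: swap A[0],A[10]; hi=9 → [-4, 0, 3, -11, -2, -7, -13, -9, 4, -10, 1]
A[mid]=-4>-13: swap A[0],A[9]; hi=8 → [-10, 0, 3, -11, -2, -7, -13, -9, 4, -4, 1]
A[mid]=-10>-13: swap A[0],A[8]; hi=7 → [4, 0, 3, -11, -2, -7, -13, -9, -10, -4, 1]
A[mid]=4>-13: swap A[0],A[7]; hi=6 → [-9, 0, 3, -11, -2, -7, -13, 4, -10, -4, 1]
A[mid]=-9>-13: swap A[0],A[6]; hi=5 → [-13, 0, 3, -11, -2, -7, -9, 4, -10, -4, 1]
A[mid]=-13=-13: mid=1
A[mid]=0>-13: swap A[1],A[5]; hi=4 → [-13, -7, 3, -11, -2, 0, -9, 4, -10, -4, 1]
A[mid]=-7>-13: swap A[1],A[4]; hi=3 → [-13, -2, 3, -11, -7, 0, -9, 4, -10, -4, 1]
A[mid]=-2>-13: swap A[1],A[3]; hi=2 → [-13, -11, 3, -2, -7, 0, -9, 4, -10, -4, 1]
A[mid]=-11>-13: swap A[1],A[2]; hi=1 → [-13, 3, -11, -2, -7, 0, -9, 4, -10, -4, 1]
A[mid]=3>-13: swap A[1],A[1]; hi=0 → [-13, 3, -11, -2, -7, 0, -9, 4, -10, -4, 1]
end: lo=0, hi=0; A = [-13, 3, -11, -2, -7, 0, -9, 4, -10, -4, 1]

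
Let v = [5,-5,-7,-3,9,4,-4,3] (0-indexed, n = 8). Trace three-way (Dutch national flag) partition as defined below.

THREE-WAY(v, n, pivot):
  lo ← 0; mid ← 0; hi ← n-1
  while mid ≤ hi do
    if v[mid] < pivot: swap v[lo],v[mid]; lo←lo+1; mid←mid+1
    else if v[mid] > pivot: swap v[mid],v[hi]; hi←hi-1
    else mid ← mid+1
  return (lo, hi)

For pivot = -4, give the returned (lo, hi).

pivot = -4; lo=0, mid=0, hi=7
v[mid]=5>-4: swap v[0],v[7]; hi=6 → [3,-5,-7,-3,9,4,-4,5]
v[mid]=3>-4: swap v[0],v[6]; hi=5 → [-4,-5,-7,-3,9,4,3,5]
v[mid]=-4=-4: mid=1
v[mid]=-5<-4: swap v[0],v[1]; lo=1,mid=2 → [-5,-4,-7,-3,9,4,3,5]
v[mid]=-7<-4: swap v[1],v[2]; lo=2,mid=3 → [-5,-7,-4,-3,9,4,3,5]
v[mid]=-3>-4: swap v[3],v[5]; hi=4 → [-5,-7,-4,4,9,-3,3,5]
v[mid]=4>-4: swap v[3],v[4]; hi=3 → [-5,-7,-4,9,4,-3,3,5]
v[mid]=9>-4: swap v[3],v[3]; hi=2 → [-5,-7,-4,9,4,-3,3,5]
end: lo=2, hi=2; v = [-5,-7,-4,9,4,-3,3,5]

(2, 2)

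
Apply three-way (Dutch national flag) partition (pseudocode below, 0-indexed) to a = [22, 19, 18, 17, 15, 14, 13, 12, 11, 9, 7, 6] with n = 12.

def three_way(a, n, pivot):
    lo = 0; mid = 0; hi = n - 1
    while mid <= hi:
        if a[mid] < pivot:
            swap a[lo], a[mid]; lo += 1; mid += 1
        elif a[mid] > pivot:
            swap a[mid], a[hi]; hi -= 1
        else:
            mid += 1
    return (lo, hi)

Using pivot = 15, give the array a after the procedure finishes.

[6, 7, 9, 11, 14, 13, 12, 15, 17, 18, 19, 22]

pivot = 15; lo=0, mid=0, hi=11
a[mid]=22>15: swap a[0],a[11]; hi=10 → [6, 19, 18, 17, 15, 14, 13, 12, 11, 9, 7, 22]
a[mid]=6<15: swap a[0],a[0]; lo=1,mid=1 → [6, 19, 18, 17, 15, 14, 13, 12, 11, 9, 7, 22]
a[mid]=19>15: swap a[1],a[10]; hi=9 → [6, 7, 18, 17, 15, 14, 13, 12, 11, 9, 19, 22]
a[mid]=7<15: swap a[1],a[1]; lo=2,mid=2 → [6, 7, 18, 17, 15, 14, 13, 12, 11, 9, 19, 22]
a[mid]=18>15: swap a[2],a[9]; hi=8 → [6, 7, 9, 17, 15, 14, 13, 12, 11, 18, 19, 22]
a[mid]=9<15: swap a[2],a[2]; lo=3,mid=3 → [6, 7, 9, 17, 15, 14, 13, 12, 11, 18, 19, 22]
a[mid]=17>15: swap a[3],a[8]; hi=7 → [6, 7, 9, 11, 15, 14, 13, 12, 17, 18, 19, 22]
a[mid]=11<15: swap a[3],a[3]; lo=4,mid=4 → [6, 7, 9, 11, 15, 14, 13, 12, 17, 18, 19, 22]
a[mid]=15=15: mid=5
a[mid]=14<15: swap a[4],a[5]; lo=5,mid=6 → [6, 7, 9, 11, 14, 15, 13, 12, 17, 18, 19, 22]
a[mid]=13<15: swap a[5],a[6]; lo=6,mid=7 → [6, 7, 9, 11, 14, 13, 15, 12, 17, 18, 19, 22]
a[mid]=12<15: swap a[6],a[7]; lo=7,mid=8 → [6, 7, 9, 11, 14, 13, 12, 15, 17, 18, 19, 22]
end: lo=7, hi=7; a = [6, 7, 9, 11, 14, 13, 12, 15, 17, 18, 19, 22]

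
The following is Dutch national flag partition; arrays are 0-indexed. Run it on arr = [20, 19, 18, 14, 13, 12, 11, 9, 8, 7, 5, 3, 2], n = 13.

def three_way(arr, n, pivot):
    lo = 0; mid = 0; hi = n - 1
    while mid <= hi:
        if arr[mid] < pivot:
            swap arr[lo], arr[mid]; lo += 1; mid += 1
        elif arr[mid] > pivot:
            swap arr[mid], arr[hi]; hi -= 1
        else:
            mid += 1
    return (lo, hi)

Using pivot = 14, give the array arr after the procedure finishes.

pivot = 14; lo=0, mid=0, hi=12
arr[mid]=20>14: swap arr[0],arr[12]; hi=11 → [2, 19, 18, 14, 13, 12, 11, 9, 8, 7, 5, 3, 20]
arr[mid]=2<14: swap arr[0],arr[0]; lo=1,mid=1 → [2, 19, 18, 14, 13, 12, 11, 9, 8, 7, 5, 3, 20]
arr[mid]=19>14: swap arr[1],arr[11]; hi=10 → [2, 3, 18, 14, 13, 12, 11, 9, 8, 7, 5, 19, 20]
arr[mid]=3<14: swap arr[1],arr[1]; lo=2,mid=2 → [2, 3, 18, 14, 13, 12, 11, 9, 8, 7, 5, 19, 20]
arr[mid]=18>14: swap arr[2],arr[10]; hi=9 → [2, 3, 5, 14, 13, 12, 11, 9, 8, 7, 18, 19, 20]
arr[mid]=5<14: swap arr[2],arr[2]; lo=3,mid=3 → [2, 3, 5, 14, 13, 12, 11, 9, 8, 7, 18, 19, 20]
arr[mid]=14=14: mid=4
arr[mid]=13<14: swap arr[3],arr[4]; lo=4,mid=5 → [2, 3, 5, 13, 14, 12, 11, 9, 8, 7, 18, 19, 20]
arr[mid]=12<14: swap arr[4],arr[5]; lo=5,mid=6 → [2, 3, 5, 13, 12, 14, 11, 9, 8, 7, 18, 19, 20]
arr[mid]=11<14: swap arr[5],arr[6]; lo=6,mid=7 → [2, 3, 5, 13, 12, 11, 14, 9, 8, 7, 18, 19, 20]
arr[mid]=9<14: swap arr[6],arr[7]; lo=7,mid=8 → [2, 3, 5, 13, 12, 11, 9, 14, 8, 7, 18, 19, 20]
arr[mid]=8<14: swap arr[7],arr[8]; lo=8,mid=9 → [2, 3, 5, 13, 12, 11, 9, 8, 14, 7, 18, 19, 20]
arr[mid]=7<14: swap arr[8],arr[9]; lo=9,mid=10 → [2, 3, 5, 13, 12, 11, 9, 8, 7, 14, 18, 19, 20]
end: lo=9, hi=9; arr = [2, 3, 5, 13, 12, 11, 9, 8, 7, 14, 18, 19, 20]

[2, 3, 5, 13, 12, 11, 9, 8, 7, 14, 18, 19, 20]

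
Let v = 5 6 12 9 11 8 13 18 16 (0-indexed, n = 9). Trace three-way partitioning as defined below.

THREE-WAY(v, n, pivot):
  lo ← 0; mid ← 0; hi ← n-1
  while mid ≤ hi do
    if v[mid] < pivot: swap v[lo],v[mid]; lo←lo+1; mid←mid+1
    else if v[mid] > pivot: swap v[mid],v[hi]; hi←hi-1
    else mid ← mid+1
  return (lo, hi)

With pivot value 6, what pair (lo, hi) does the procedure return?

(1, 1)

pivot = 6; lo=0, mid=0, hi=8
v[mid]=5<6: swap v[0],v[0]; lo=1,mid=1 → 5 6 12 9 11 8 13 18 16
v[mid]=6=6: mid=2
v[mid]=12>6: swap v[2],v[8]; hi=7 → 5 6 16 9 11 8 13 18 12
v[mid]=16>6: swap v[2],v[7]; hi=6 → 5 6 18 9 11 8 13 16 12
v[mid]=18>6: swap v[2],v[6]; hi=5 → 5 6 13 9 11 8 18 16 12
v[mid]=13>6: swap v[2],v[5]; hi=4 → 5 6 8 9 11 13 18 16 12
v[mid]=8>6: swap v[2],v[4]; hi=3 → 5 6 11 9 8 13 18 16 12
v[mid]=11>6: swap v[2],v[3]; hi=2 → 5 6 9 11 8 13 18 16 12
v[mid]=9>6: swap v[2],v[2]; hi=1 → 5 6 9 11 8 13 18 16 12
end: lo=1, hi=1; v = 5 6 9 11 8 13 18 16 12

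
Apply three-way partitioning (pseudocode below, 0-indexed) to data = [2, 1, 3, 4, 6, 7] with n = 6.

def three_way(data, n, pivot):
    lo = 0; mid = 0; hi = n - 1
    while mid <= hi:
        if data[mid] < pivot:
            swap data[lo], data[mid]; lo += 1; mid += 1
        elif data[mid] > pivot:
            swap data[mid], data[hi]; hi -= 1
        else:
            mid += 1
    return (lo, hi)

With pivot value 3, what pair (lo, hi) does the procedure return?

pivot = 3; lo=0, mid=0, hi=5
data[mid]=2<3: swap data[0],data[0]; lo=1,mid=1 → [2, 1, 3, 4, 6, 7]
data[mid]=1<3: swap data[1],data[1]; lo=2,mid=2 → [2, 1, 3, 4, 6, 7]
data[mid]=3=3: mid=3
data[mid]=4>3: swap data[3],data[5]; hi=4 → [2, 1, 3, 7, 6, 4]
data[mid]=7>3: swap data[3],data[4]; hi=3 → [2, 1, 3, 6, 7, 4]
data[mid]=6>3: swap data[3],data[3]; hi=2 → [2, 1, 3, 6, 7, 4]
end: lo=2, hi=2; data = [2, 1, 3, 6, 7, 4]

(2, 2)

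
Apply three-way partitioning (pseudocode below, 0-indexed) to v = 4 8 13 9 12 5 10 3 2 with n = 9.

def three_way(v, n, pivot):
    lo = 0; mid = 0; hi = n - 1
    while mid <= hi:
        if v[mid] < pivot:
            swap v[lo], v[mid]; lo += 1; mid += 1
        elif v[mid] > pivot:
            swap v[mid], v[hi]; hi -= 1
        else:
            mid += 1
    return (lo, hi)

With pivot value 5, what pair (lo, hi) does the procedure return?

(3, 3)

lo=0 mid=0 hi=8
4<5: swap(0,0), lo=1 mid=1 ⇒ 4 8 13 9 12 5 10 3 2
8>5: swap(1,8), hi=7 ⇒ 4 2 13 9 12 5 10 3 8
2<5: swap(1,1), lo=2 mid=2 ⇒ 4 2 13 9 12 5 10 3 8
13>5: swap(2,7), hi=6 ⇒ 4 2 3 9 12 5 10 13 8
3<5: swap(2,2), lo=3 mid=3 ⇒ 4 2 3 9 12 5 10 13 8
9>5: swap(3,6), hi=5 ⇒ 4 2 3 10 12 5 9 13 8
10>5: swap(3,5), hi=4 ⇒ 4 2 3 5 12 10 9 13 8
5=5: mid=4
12>5: swap(4,4), hi=3 ⇒ 4 2 3 5 12 10 9 13 8
done. lo=3 hi=3; v=4 2 3 5 12 10 9 13 8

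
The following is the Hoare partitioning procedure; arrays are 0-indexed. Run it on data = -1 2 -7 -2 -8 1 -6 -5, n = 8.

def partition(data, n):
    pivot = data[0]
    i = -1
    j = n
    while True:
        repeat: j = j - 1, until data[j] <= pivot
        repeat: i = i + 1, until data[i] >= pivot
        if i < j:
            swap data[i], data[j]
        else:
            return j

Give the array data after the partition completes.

-5 -6 -7 -2 -8 1 2 -1

pivot = data[0] = -1; i = -1, j = 8
j→7 (data[7]=-5≤-1), i→0 (data[0]=-1≥-1); i<j, swap → -5 2 -7 -2 -8 1 -6 -1
j→6 (data[6]=-6≤-1), i→1 (data[1]=2≥-1); i<j, swap → -5 -6 -7 -2 -8 1 2 -1
j→4, i→5; i≥j, return j=4. data = -5 -6 -7 -2 -8 1 2 -1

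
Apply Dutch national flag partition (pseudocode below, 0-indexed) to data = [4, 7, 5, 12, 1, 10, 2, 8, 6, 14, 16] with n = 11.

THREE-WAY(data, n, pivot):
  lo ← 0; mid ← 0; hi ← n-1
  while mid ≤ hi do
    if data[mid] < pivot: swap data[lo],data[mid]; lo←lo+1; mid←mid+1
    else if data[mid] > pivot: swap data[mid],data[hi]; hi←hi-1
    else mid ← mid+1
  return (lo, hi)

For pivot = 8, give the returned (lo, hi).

(6, 6)

lo=0 mid=0 hi=10
4<8: swap(0,0), lo=1 mid=1 ⇒ [4, 7, 5, 12, 1, 10, 2, 8, 6, 14, 16]
7<8: swap(1,1), lo=2 mid=2 ⇒ [4, 7, 5, 12, 1, 10, 2, 8, 6, 14, 16]
5<8: swap(2,2), lo=3 mid=3 ⇒ [4, 7, 5, 12, 1, 10, 2, 8, 6, 14, 16]
12>8: swap(3,10), hi=9 ⇒ [4, 7, 5, 16, 1, 10, 2, 8, 6, 14, 12]
16>8: swap(3,9), hi=8 ⇒ [4, 7, 5, 14, 1, 10, 2, 8, 6, 16, 12]
14>8: swap(3,8), hi=7 ⇒ [4, 7, 5, 6, 1, 10, 2, 8, 14, 16, 12]
6<8: swap(3,3), lo=4 mid=4 ⇒ [4, 7, 5, 6, 1, 10, 2, 8, 14, 16, 12]
1<8: swap(4,4), lo=5 mid=5 ⇒ [4, 7, 5, 6, 1, 10, 2, 8, 14, 16, 12]
10>8: swap(5,7), hi=6 ⇒ [4, 7, 5, 6, 1, 8, 2, 10, 14, 16, 12]
8=8: mid=6
2<8: swap(5,6), lo=6 mid=7 ⇒ [4, 7, 5, 6, 1, 2, 8, 10, 14, 16, 12]
done. lo=6 hi=6; data=[4, 7, 5, 6, 1, 2, 8, 10, 14, 16, 12]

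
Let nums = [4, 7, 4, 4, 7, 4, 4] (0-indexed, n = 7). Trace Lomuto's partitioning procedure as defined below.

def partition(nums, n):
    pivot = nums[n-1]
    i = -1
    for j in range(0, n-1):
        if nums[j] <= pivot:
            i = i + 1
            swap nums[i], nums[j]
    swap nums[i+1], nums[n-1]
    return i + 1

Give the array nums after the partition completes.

pivot=4, i=-1
j=0: 4≤4, i=0, swap(0,0) ⇒ [4, 7, 4, 4, 7, 4, 4]
j=1: 7>4, skip
j=2: 4≤4, i=1, swap(1,2) ⇒ [4, 4, 7, 4, 7, 4, 4]
j=3: 4≤4, i=2, swap(2,3) ⇒ [4, 4, 4, 7, 7, 4, 4]
j=4: 7>4, skip
j=5: 4≤4, i=3, swap(3,5) ⇒ [4, 4, 4, 4, 7, 7, 4]
swap(4,6) ⇒ [4, 4, 4, 4, 4, 7, 7]; return 4

[4, 4, 4, 4, 4, 7, 7]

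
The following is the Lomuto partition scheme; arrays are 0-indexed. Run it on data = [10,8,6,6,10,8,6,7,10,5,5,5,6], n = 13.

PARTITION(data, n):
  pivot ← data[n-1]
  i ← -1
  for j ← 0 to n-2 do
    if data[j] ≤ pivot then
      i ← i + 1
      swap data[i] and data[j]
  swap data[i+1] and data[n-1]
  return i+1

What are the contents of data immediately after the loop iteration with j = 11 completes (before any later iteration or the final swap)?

pivot = data[12] = 6; i = -1
j=0: data[0]=10 > 6 → no swap
j=1: data[1]=8 > 6 → no swap
j=2: data[2]=6 ≤ 6 → i=0, swap data[0],data[2] → [6,8,10,6,10,8,6,7,10,5,5,5,6]
j=3: data[3]=6 ≤ 6 → i=1, swap data[1],data[3] → [6,6,10,8,10,8,6,7,10,5,5,5,6]
j=4: data[4]=10 > 6 → no swap
j=5: data[5]=8 > 6 → no swap
j=6: data[6]=6 ≤ 6 → i=2, swap data[2],data[6] → [6,6,6,8,10,8,10,7,10,5,5,5,6]
j=7: data[7]=7 > 6 → no swap
j=8: data[8]=10 > 6 → no swap
j=9: data[9]=5 ≤ 6 → i=3, swap data[3],data[9] → [6,6,6,5,10,8,10,7,10,8,5,5,6]
j=10: data[10]=5 ≤ 6 → i=4, swap data[4],data[10] → [6,6,6,5,5,8,10,7,10,8,10,5,6]
j=11: data[11]=5 ≤ 6 → i=5, swap data[5],data[11] → [6,6,6,5,5,5,10,7,10,8,10,8,6]
(after j=11) data = [6,6,6,5,5,5,10,7,10,8,10,8,6]

[6,6,6,5,5,5,10,7,10,8,10,8,6]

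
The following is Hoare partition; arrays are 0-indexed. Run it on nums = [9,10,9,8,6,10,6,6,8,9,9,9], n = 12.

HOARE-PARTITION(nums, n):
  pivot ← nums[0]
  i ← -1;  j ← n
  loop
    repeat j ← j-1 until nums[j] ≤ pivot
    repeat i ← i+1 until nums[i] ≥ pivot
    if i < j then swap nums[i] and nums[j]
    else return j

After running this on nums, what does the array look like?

[9,9,9,8,6,8,6,6,10,9,10,9]

pivot = nums[0] = 9; i = -1, j = 12
j→11 (nums[11]=9≤9), i→0 (nums[0]=9≥9); i<j, swap → [9,10,9,8,6,10,6,6,8,9,9,9]
j→10 (nums[10]=9≤9), i→1 (nums[1]=10≥9); i<j, swap → [9,9,9,8,6,10,6,6,8,9,10,9]
j→9 (nums[9]=9≤9), i→2 (nums[2]=9≥9); i<j, swap → [9,9,9,8,6,10,6,6,8,9,10,9]
j→8 (nums[8]=8≤9), i→5 (nums[5]=10≥9); i<j, swap → [9,9,9,8,6,8,6,6,10,9,10,9]
j→7, i→8; i≥j, return j=7. nums = [9,9,9,8,6,8,6,6,10,9,10,9]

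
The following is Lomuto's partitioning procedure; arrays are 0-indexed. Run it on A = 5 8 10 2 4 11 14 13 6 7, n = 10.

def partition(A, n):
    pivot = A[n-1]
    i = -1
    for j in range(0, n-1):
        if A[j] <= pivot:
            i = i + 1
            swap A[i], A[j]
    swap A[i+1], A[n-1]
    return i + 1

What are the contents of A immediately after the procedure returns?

5 2 4 6 7 11 14 13 8 10

pivot=7, i=-1
j=0: 5≤7, i=0, swap(0,0) ⇒ 5 8 10 2 4 11 14 13 6 7
j=1: 8>7, skip
j=2: 10>7, skip
j=3: 2≤7, i=1, swap(1,3) ⇒ 5 2 10 8 4 11 14 13 6 7
j=4: 4≤7, i=2, swap(2,4) ⇒ 5 2 4 8 10 11 14 13 6 7
j=5: 11>7, skip
j=6: 14>7, skip
j=7: 13>7, skip
j=8: 6≤7, i=3, swap(3,8) ⇒ 5 2 4 6 10 11 14 13 8 7
swap(4,9) ⇒ 5 2 4 6 7 11 14 13 8 10; return 4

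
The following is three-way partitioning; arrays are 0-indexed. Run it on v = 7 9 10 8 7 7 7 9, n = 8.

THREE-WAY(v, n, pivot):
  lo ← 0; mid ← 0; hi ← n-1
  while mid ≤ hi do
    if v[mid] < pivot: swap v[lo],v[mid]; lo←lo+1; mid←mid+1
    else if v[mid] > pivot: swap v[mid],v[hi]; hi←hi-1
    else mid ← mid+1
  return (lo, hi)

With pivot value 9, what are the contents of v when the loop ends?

7 8 7 7 7 9 9 10

lo=0 mid=0 hi=7
7<9: swap(0,0), lo=1 mid=1 ⇒ 7 9 10 8 7 7 7 9
9=9: mid=2
10>9: swap(2,7), hi=6 ⇒ 7 9 9 8 7 7 7 10
9=9: mid=3
8<9: swap(1,3), lo=2 mid=4 ⇒ 7 8 9 9 7 7 7 10
7<9: swap(2,4), lo=3 mid=5 ⇒ 7 8 7 9 9 7 7 10
7<9: swap(3,5), lo=4 mid=6 ⇒ 7 8 7 7 9 9 7 10
7<9: swap(4,6), lo=5 mid=7 ⇒ 7 8 7 7 7 9 9 10
done. lo=5 hi=6; v=7 8 7 7 7 9 9 10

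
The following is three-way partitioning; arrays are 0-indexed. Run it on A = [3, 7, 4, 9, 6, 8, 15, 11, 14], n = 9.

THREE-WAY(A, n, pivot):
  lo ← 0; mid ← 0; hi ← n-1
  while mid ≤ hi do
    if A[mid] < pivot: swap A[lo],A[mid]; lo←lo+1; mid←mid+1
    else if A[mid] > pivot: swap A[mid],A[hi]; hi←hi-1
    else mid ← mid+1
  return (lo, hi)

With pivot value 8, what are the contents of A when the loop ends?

pivot = 8; lo=0, mid=0, hi=8
A[mid]=3<8: swap A[0],A[0]; lo=1,mid=1 → [3, 7, 4, 9, 6, 8, 15, 11, 14]
A[mid]=7<8: swap A[1],A[1]; lo=2,mid=2 → [3, 7, 4, 9, 6, 8, 15, 11, 14]
A[mid]=4<8: swap A[2],A[2]; lo=3,mid=3 → [3, 7, 4, 9, 6, 8, 15, 11, 14]
A[mid]=9>8: swap A[3],A[8]; hi=7 → [3, 7, 4, 14, 6, 8, 15, 11, 9]
A[mid]=14>8: swap A[3],A[7]; hi=6 → [3, 7, 4, 11, 6, 8, 15, 14, 9]
A[mid]=11>8: swap A[3],A[6]; hi=5 → [3, 7, 4, 15, 6, 8, 11, 14, 9]
A[mid]=15>8: swap A[3],A[5]; hi=4 → [3, 7, 4, 8, 6, 15, 11, 14, 9]
A[mid]=8=8: mid=4
A[mid]=6<8: swap A[3],A[4]; lo=4,mid=5 → [3, 7, 4, 6, 8, 15, 11, 14, 9]
end: lo=4, hi=4; A = [3, 7, 4, 6, 8, 15, 11, 14, 9]

[3, 7, 4, 6, 8, 15, 11, 14, 9]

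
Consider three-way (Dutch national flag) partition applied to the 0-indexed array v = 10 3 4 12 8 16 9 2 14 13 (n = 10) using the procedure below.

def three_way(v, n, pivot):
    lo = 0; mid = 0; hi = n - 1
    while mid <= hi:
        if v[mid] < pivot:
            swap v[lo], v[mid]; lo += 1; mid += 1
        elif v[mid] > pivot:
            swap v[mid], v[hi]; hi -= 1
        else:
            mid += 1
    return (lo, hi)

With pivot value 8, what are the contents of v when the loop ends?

pivot = 8; lo=0, mid=0, hi=9
v[mid]=10>8: swap v[0],v[9]; hi=8 → 13 3 4 12 8 16 9 2 14 10
v[mid]=13>8: swap v[0],v[8]; hi=7 → 14 3 4 12 8 16 9 2 13 10
v[mid]=14>8: swap v[0],v[7]; hi=6 → 2 3 4 12 8 16 9 14 13 10
v[mid]=2<8: swap v[0],v[0]; lo=1,mid=1 → 2 3 4 12 8 16 9 14 13 10
v[mid]=3<8: swap v[1],v[1]; lo=2,mid=2 → 2 3 4 12 8 16 9 14 13 10
v[mid]=4<8: swap v[2],v[2]; lo=3,mid=3 → 2 3 4 12 8 16 9 14 13 10
v[mid]=12>8: swap v[3],v[6]; hi=5 → 2 3 4 9 8 16 12 14 13 10
v[mid]=9>8: swap v[3],v[5]; hi=4 → 2 3 4 16 8 9 12 14 13 10
v[mid]=16>8: swap v[3],v[4]; hi=3 → 2 3 4 8 16 9 12 14 13 10
v[mid]=8=8: mid=4
end: lo=3, hi=3; v = 2 3 4 8 16 9 12 14 13 10

2 3 4 8 16 9 12 14 13 10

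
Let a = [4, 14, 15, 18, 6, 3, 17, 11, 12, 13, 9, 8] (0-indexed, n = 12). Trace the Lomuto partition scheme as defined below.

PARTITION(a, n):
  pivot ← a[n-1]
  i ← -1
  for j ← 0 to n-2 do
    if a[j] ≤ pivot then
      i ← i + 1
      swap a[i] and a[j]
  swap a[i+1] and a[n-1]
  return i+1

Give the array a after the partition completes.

[4, 6, 3, 8, 14, 15, 17, 11, 12, 13, 9, 18]

pivot = a[11] = 8; i = -1
j=0: a[0]=4 ≤ 8 → i=0, swap a[0],a[0] (no change) → [4, 14, 15, 18, 6, 3, 17, 11, 12, 13, 9, 8]
j=1: a[1]=14 > 8 → no swap
j=2: a[2]=15 > 8 → no swap
j=3: a[3]=18 > 8 → no swap
j=4: a[4]=6 ≤ 8 → i=1, swap a[1],a[4] → [4, 6, 15, 18, 14, 3, 17, 11, 12, 13, 9, 8]
j=5: a[5]=3 ≤ 8 → i=2, swap a[2],a[5] → [4, 6, 3, 18, 14, 15, 17, 11, 12, 13, 9, 8]
j=6: a[6]=17 > 8 → no swap
j=7: a[7]=11 > 8 → no swap
j=8: a[8]=12 > 8 → no swap
j=9: a[9]=13 > 8 → no swap
j=10: a[10]=9 > 8 → no swap
final swap a[3],a[11] → [4, 6, 3, 8, 14, 15, 17, 11, 12, 13, 9, 18]; return 3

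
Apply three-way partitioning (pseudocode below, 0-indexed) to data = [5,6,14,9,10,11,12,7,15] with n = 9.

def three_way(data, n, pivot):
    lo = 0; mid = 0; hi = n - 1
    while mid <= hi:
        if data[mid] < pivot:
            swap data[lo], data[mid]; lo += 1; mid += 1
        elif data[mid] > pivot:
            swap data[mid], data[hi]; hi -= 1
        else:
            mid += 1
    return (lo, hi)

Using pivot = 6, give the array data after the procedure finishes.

lo=0 mid=0 hi=8
5<6: swap(0,0), lo=1 mid=1 ⇒ [5,6,14,9,10,11,12,7,15]
6=6: mid=2
14>6: swap(2,8), hi=7 ⇒ [5,6,15,9,10,11,12,7,14]
15>6: swap(2,7), hi=6 ⇒ [5,6,7,9,10,11,12,15,14]
7>6: swap(2,6), hi=5 ⇒ [5,6,12,9,10,11,7,15,14]
12>6: swap(2,5), hi=4 ⇒ [5,6,11,9,10,12,7,15,14]
11>6: swap(2,4), hi=3 ⇒ [5,6,10,9,11,12,7,15,14]
10>6: swap(2,3), hi=2 ⇒ [5,6,9,10,11,12,7,15,14]
9>6: swap(2,2), hi=1 ⇒ [5,6,9,10,11,12,7,15,14]
done. lo=1 hi=1; data=[5,6,9,10,11,12,7,15,14]

[5,6,9,10,11,12,7,15,14]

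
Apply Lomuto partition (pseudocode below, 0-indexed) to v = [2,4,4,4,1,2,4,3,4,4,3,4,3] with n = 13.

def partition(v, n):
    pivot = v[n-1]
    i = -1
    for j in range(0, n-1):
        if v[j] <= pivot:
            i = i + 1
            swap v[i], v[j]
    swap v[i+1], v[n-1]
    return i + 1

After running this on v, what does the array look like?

[2,1,2,3,3,3,4,4,4,4,4,4,4]

pivot=3, i=-1
j=0: 2≤3, i=0, swap(0,0) ⇒ [2,4,4,4,1,2,4,3,4,4,3,4,3]
j=1: 4>3, skip
j=2: 4>3, skip
j=3: 4>3, skip
j=4: 1≤3, i=1, swap(1,4) ⇒ [2,1,4,4,4,2,4,3,4,4,3,4,3]
j=5: 2≤3, i=2, swap(2,5) ⇒ [2,1,2,4,4,4,4,3,4,4,3,4,3]
j=6: 4>3, skip
j=7: 3≤3, i=3, swap(3,7) ⇒ [2,1,2,3,4,4,4,4,4,4,3,4,3]
j=8: 4>3, skip
j=9: 4>3, skip
j=10: 3≤3, i=4, swap(4,10) ⇒ [2,1,2,3,3,4,4,4,4,4,4,4,3]
j=11: 4>3, skip
swap(5,12) ⇒ [2,1,2,3,3,3,4,4,4,4,4,4,4]; return 5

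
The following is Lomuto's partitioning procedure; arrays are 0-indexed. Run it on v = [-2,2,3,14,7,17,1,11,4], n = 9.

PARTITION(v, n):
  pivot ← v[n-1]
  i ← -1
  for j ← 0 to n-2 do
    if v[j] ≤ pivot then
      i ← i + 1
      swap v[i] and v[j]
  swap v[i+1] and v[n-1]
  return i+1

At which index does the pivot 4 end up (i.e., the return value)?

pivot = v[8] = 4; i = -1
j=0: v[0]=-2 ≤ 4 → i=0, swap v[0],v[0] (no change) → [-2,2,3,14,7,17,1,11,4]
j=1: v[1]=2 ≤ 4 → i=1, swap v[1],v[1] (no change) → [-2,2,3,14,7,17,1,11,4]
j=2: v[2]=3 ≤ 4 → i=2, swap v[2],v[2] (no change) → [-2,2,3,14,7,17,1,11,4]
j=3: v[3]=14 > 4 → no swap
j=4: v[4]=7 > 4 → no swap
j=5: v[5]=17 > 4 → no swap
j=6: v[6]=1 ≤ 4 → i=3, swap v[3],v[6] → [-2,2,3,1,7,17,14,11,4]
j=7: v[7]=11 > 4 → no swap
final swap v[4],v[8] → [-2,2,3,1,4,17,14,11,7]; return 4

4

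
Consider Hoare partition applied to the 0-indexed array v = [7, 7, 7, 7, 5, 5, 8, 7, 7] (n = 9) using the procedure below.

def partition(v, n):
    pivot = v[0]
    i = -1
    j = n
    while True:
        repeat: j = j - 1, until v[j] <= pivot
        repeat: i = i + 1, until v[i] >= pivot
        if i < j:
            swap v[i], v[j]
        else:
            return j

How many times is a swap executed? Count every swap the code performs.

pivot = v[0] = 7; i = -1, j = 9
j→8 (v[8]=7≤7), i→0 (v[0]=7≥7); i<j, swap → [7, 7, 7, 7, 5, 5, 8, 7, 7]
j→7 (v[7]=7≤7), i→1 (v[1]=7≥7); i<j, swap → [7, 7, 7, 7, 5, 5, 8, 7, 7]
j→5 (v[5]=5≤7), i→2 (v[2]=7≥7); i<j, swap → [7, 7, 5, 7, 5, 7, 8, 7, 7]
j→4 (v[4]=5≤7), i→3 (v[3]=7≥7); i<j, swap → [7, 7, 5, 5, 7, 7, 8, 7, 7]
j→3, i→4; i≥j, return j=3. v = [7, 7, 5, 5, 7, 7, 8, 7, 7]

4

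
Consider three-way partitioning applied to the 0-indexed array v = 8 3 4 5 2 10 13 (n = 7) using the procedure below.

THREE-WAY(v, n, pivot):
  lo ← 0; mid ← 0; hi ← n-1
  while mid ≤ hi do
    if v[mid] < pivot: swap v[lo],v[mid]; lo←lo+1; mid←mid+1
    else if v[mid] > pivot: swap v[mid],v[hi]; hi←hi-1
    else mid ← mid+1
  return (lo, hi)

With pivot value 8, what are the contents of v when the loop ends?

lo=0 mid=0 hi=6
8=8: mid=1
3<8: swap(0,1), lo=1 mid=2 ⇒ 3 8 4 5 2 10 13
4<8: swap(1,2), lo=2 mid=3 ⇒ 3 4 8 5 2 10 13
5<8: swap(2,3), lo=3 mid=4 ⇒ 3 4 5 8 2 10 13
2<8: swap(3,4), lo=4 mid=5 ⇒ 3 4 5 2 8 10 13
10>8: swap(5,6), hi=5 ⇒ 3 4 5 2 8 13 10
13>8: swap(5,5), hi=4 ⇒ 3 4 5 2 8 13 10
done. lo=4 hi=4; v=3 4 5 2 8 13 10

3 4 5 2 8 13 10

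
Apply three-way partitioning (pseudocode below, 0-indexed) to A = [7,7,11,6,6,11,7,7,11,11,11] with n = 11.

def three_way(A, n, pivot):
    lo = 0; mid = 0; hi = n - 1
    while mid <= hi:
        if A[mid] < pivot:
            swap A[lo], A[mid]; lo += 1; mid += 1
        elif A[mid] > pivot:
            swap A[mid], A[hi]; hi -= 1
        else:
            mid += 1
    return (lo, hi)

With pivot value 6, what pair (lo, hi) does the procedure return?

pivot = 6; lo=0, mid=0, hi=10
A[mid]=7>6: swap A[0],A[10]; hi=9 → [11,7,11,6,6,11,7,7,11,11,7]
A[mid]=11>6: swap A[0],A[9]; hi=8 → [11,7,11,6,6,11,7,7,11,11,7]
A[mid]=11>6: swap A[0],A[8]; hi=7 → [11,7,11,6,6,11,7,7,11,11,7]
A[mid]=11>6: swap A[0],A[7]; hi=6 → [7,7,11,6,6,11,7,11,11,11,7]
A[mid]=7>6: swap A[0],A[6]; hi=5 → [7,7,11,6,6,11,7,11,11,11,7]
A[mid]=7>6: swap A[0],A[5]; hi=4 → [11,7,11,6,6,7,7,11,11,11,7]
A[mid]=11>6: swap A[0],A[4]; hi=3 → [6,7,11,6,11,7,7,11,11,11,7]
A[mid]=6=6: mid=1
A[mid]=7>6: swap A[1],A[3]; hi=2 → [6,6,11,7,11,7,7,11,11,11,7]
A[mid]=6=6: mid=2
A[mid]=11>6: swap A[2],A[2]; hi=1 → [6,6,11,7,11,7,7,11,11,11,7]
end: lo=0, hi=1; A = [6,6,11,7,11,7,7,11,11,11,7]

(0, 1)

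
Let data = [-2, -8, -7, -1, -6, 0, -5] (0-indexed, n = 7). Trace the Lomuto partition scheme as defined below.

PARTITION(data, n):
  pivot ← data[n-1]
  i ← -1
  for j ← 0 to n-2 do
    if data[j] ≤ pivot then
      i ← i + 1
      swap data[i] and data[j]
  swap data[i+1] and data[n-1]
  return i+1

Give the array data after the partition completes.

pivot = data[6] = -5; i = -1
j=0: data[0]=-2 > -5 → no swap
j=1: data[1]=-8 ≤ -5 → i=0, swap data[0],data[1] → [-8, -2, -7, -1, -6, 0, -5]
j=2: data[2]=-7 ≤ -5 → i=1, swap data[1],data[2] → [-8, -7, -2, -1, -6, 0, -5]
j=3: data[3]=-1 > -5 → no swap
j=4: data[4]=-6 ≤ -5 → i=2, swap data[2],data[4] → [-8, -7, -6, -1, -2, 0, -5]
j=5: data[5]=0 > -5 → no swap
final swap data[3],data[6] → [-8, -7, -6, -5, -2, 0, -1]; return 3

[-8, -7, -6, -5, -2, 0, -1]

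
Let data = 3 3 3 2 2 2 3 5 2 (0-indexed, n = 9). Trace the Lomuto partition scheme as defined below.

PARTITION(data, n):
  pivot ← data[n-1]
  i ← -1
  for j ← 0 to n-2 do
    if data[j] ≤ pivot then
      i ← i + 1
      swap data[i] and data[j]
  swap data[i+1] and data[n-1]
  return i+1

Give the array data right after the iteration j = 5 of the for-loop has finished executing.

pivot = data[8] = 2; i = -1
j=0: data[0]=3 > 2 → no swap
j=1: data[1]=3 > 2 → no swap
j=2: data[2]=3 > 2 → no swap
j=3: data[3]=2 ≤ 2 → i=0, swap data[0],data[3] → 2 3 3 3 2 2 3 5 2
j=4: data[4]=2 ≤ 2 → i=1, swap data[1],data[4] → 2 2 3 3 3 2 3 5 2
j=5: data[5]=2 ≤ 2 → i=2, swap data[2],data[5] → 2 2 2 3 3 3 3 5 2
(after j=5) data = 2 2 2 3 3 3 3 5 2

2 2 2 3 3 3 3 5 2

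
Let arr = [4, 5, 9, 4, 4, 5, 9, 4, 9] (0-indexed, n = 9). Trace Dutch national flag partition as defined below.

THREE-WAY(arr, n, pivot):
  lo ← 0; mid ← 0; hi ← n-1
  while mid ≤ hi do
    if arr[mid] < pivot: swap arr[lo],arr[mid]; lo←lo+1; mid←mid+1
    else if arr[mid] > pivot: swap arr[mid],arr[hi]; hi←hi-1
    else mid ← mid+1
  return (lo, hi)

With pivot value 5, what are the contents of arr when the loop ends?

[4, 4, 4, 4, 5, 5, 9, 9, 9]

pivot = 5; lo=0, mid=0, hi=8
arr[mid]=4<5: swap arr[0],arr[0]; lo=1,mid=1 → [4, 5, 9, 4, 4, 5, 9, 4, 9]
arr[mid]=5=5: mid=2
arr[mid]=9>5: swap arr[2],arr[8]; hi=7 → [4, 5, 9, 4, 4, 5, 9, 4, 9]
arr[mid]=9>5: swap arr[2],arr[7]; hi=6 → [4, 5, 4, 4, 4, 5, 9, 9, 9]
arr[mid]=4<5: swap arr[1],arr[2]; lo=2,mid=3 → [4, 4, 5, 4, 4, 5, 9, 9, 9]
arr[mid]=4<5: swap arr[2],arr[3]; lo=3,mid=4 → [4, 4, 4, 5, 4, 5, 9, 9, 9]
arr[mid]=4<5: swap arr[3],arr[4]; lo=4,mid=5 → [4, 4, 4, 4, 5, 5, 9, 9, 9]
arr[mid]=5=5: mid=6
arr[mid]=9>5: swap arr[6],arr[6]; hi=5 → [4, 4, 4, 4, 5, 5, 9, 9, 9]
end: lo=4, hi=5; arr = [4, 4, 4, 4, 5, 5, 9, 9, 9]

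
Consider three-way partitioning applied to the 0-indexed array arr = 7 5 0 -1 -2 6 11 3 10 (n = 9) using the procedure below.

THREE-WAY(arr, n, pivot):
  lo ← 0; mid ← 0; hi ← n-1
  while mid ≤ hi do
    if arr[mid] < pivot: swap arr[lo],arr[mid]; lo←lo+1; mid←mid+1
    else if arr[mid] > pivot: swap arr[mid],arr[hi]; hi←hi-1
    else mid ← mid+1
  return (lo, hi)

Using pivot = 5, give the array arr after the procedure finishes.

pivot = 5; lo=0, mid=0, hi=8
arr[mid]=7>5: swap arr[0],arr[8]; hi=7 → 10 5 0 -1 -2 6 11 3 7
arr[mid]=10>5: swap arr[0],arr[7]; hi=6 → 3 5 0 -1 -2 6 11 10 7
arr[mid]=3<5: swap arr[0],arr[0]; lo=1,mid=1 → 3 5 0 -1 -2 6 11 10 7
arr[mid]=5=5: mid=2
arr[mid]=0<5: swap arr[1],arr[2]; lo=2,mid=3 → 3 0 5 -1 -2 6 11 10 7
arr[mid]=-1<5: swap arr[2],arr[3]; lo=3,mid=4 → 3 0 -1 5 -2 6 11 10 7
arr[mid]=-2<5: swap arr[3],arr[4]; lo=4,mid=5 → 3 0 -1 -2 5 6 11 10 7
arr[mid]=6>5: swap arr[5],arr[6]; hi=5 → 3 0 -1 -2 5 11 6 10 7
arr[mid]=11>5: swap arr[5],arr[5]; hi=4 → 3 0 -1 -2 5 11 6 10 7
end: lo=4, hi=4; arr = 3 0 -1 -2 5 11 6 10 7

3 0 -1 -2 5 11 6 10 7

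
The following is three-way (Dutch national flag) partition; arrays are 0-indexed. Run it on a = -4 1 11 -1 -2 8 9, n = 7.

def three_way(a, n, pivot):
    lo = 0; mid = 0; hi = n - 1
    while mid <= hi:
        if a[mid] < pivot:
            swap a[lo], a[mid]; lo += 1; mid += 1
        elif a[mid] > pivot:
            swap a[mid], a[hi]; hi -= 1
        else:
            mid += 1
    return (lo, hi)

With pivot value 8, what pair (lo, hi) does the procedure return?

pivot = 8; lo=0, mid=0, hi=6
a[mid]=-4<8: swap a[0],a[0]; lo=1,mid=1 → -4 1 11 -1 -2 8 9
a[mid]=1<8: swap a[1],a[1]; lo=2,mid=2 → -4 1 11 -1 -2 8 9
a[mid]=11>8: swap a[2],a[6]; hi=5 → -4 1 9 -1 -2 8 11
a[mid]=9>8: swap a[2],a[5]; hi=4 → -4 1 8 -1 -2 9 11
a[mid]=8=8: mid=3
a[mid]=-1<8: swap a[2],a[3]; lo=3,mid=4 → -4 1 -1 8 -2 9 11
a[mid]=-2<8: swap a[3],a[4]; lo=4,mid=5 → -4 1 -1 -2 8 9 11
end: lo=4, hi=4; a = -4 1 -1 -2 8 9 11

(4, 4)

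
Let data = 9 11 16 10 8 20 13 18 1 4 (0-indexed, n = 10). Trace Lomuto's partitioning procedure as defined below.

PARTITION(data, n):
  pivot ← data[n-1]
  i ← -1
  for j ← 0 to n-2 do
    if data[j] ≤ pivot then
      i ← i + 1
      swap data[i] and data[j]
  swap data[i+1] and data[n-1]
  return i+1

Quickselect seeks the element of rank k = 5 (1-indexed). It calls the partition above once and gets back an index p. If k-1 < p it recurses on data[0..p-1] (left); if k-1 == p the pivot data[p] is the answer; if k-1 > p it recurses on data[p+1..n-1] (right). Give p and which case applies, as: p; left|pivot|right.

1; right

pivot = data[9] = 4; i = -1
j=0: data[0]=9 > 4 → no swap
j=1: data[1]=11 > 4 → no swap
j=2: data[2]=16 > 4 → no swap
j=3: data[3]=10 > 4 → no swap
j=4: data[4]=8 > 4 → no swap
j=5: data[5]=20 > 4 → no swap
j=6: data[6]=13 > 4 → no swap
j=7: data[7]=18 > 4 → no swap
j=8: data[8]=1 ≤ 4 → i=0, swap data[0],data[8] → 1 11 16 10 8 20 13 18 9 4
final swap data[1],data[9] → 1 4 16 10 8 20 13 18 9 11; return 1
p = 1; k-1 = 4 > 1 ⇒ right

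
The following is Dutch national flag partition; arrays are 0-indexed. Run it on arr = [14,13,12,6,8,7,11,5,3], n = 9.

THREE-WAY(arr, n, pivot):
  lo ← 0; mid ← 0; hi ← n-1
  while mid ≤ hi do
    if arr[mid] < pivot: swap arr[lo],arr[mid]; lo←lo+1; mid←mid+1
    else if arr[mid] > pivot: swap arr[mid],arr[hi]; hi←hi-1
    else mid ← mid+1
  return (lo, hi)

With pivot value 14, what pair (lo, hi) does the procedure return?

(8, 8)

pivot = 14; lo=0, mid=0, hi=8
arr[mid]=14=14: mid=1
arr[mid]=13<14: swap arr[0],arr[1]; lo=1,mid=2 → [13,14,12,6,8,7,11,5,3]
arr[mid]=12<14: swap arr[1],arr[2]; lo=2,mid=3 → [13,12,14,6,8,7,11,5,3]
arr[mid]=6<14: swap arr[2],arr[3]; lo=3,mid=4 → [13,12,6,14,8,7,11,5,3]
arr[mid]=8<14: swap arr[3],arr[4]; lo=4,mid=5 → [13,12,6,8,14,7,11,5,3]
arr[mid]=7<14: swap arr[4],arr[5]; lo=5,mid=6 → [13,12,6,8,7,14,11,5,3]
arr[mid]=11<14: swap arr[5],arr[6]; lo=6,mid=7 → [13,12,6,8,7,11,14,5,3]
arr[mid]=5<14: swap arr[6],arr[7]; lo=7,mid=8 → [13,12,6,8,7,11,5,14,3]
arr[mid]=3<14: swap arr[7],arr[8]; lo=8,mid=9 → [13,12,6,8,7,11,5,3,14]
end: lo=8, hi=8; arr = [13,12,6,8,7,11,5,3,14]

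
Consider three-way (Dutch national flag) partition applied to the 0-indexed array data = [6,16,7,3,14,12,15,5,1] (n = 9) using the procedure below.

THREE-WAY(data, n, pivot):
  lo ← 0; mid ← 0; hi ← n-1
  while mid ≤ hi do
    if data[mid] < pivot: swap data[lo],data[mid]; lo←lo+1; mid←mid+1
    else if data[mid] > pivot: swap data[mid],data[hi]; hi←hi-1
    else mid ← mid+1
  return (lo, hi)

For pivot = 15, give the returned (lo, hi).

(7, 7)

pivot = 15; lo=0, mid=0, hi=8
data[mid]=6<15: swap data[0],data[0]; lo=1,mid=1 → [6,16,7,3,14,12,15,5,1]
data[mid]=16>15: swap data[1],data[8]; hi=7 → [6,1,7,3,14,12,15,5,16]
data[mid]=1<15: swap data[1],data[1]; lo=2,mid=2 → [6,1,7,3,14,12,15,5,16]
data[mid]=7<15: swap data[2],data[2]; lo=3,mid=3 → [6,1,7,3,14,12,15,5,16]
data[mid]=3<15: swap data[3],data[3]; lo=4,mid=4 → [6,1,7,3,14,12,15,5,16]
data[mid]=14<15: swap data[4],data[4]; lo=5,mid=5 → [6,1,7,3,14,12,15,5,16]
data[mid]=12<15: swap data[5],data[5]; lo=6,mid=6 → [6,1,7,3,14,12,15,5,16]
data[mid]=15=15: mid=7
data[mid]=5<15: swap data[6],data[7]; lo=7,mid=8 → [6,1,7,3,14,12,5,15,16]
end: lo=7, hi=7; data = [6,1,7,3,14,12,5,15,16]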